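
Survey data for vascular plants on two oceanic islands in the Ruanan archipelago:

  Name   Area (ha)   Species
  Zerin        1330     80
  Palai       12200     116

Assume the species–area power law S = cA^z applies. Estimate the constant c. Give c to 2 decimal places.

23.95

z = ln(S₂/S₁) / ln(A₂/A₁) = ln(116/80) / ln(12200/1330) = 0.3716 / 2.2163 = 0.1677
c = S₁ / A₁^z = 80 / 1330^0.1677 = 80 / 3.34 = 23.95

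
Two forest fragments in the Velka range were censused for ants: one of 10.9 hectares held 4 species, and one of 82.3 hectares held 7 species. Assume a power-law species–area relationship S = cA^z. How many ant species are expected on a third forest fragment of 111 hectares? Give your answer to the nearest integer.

z = ln(7/4) / ln(82.3/10.9) = 0.5596 / 2.0216 = 0.2768
c = 4 / 10.9^0.2768 = 4 / 1.937 = 2.065
S₃ = 2.065 × 111^0.2768 = 2.065 × 3.683 ≈ 7.604

8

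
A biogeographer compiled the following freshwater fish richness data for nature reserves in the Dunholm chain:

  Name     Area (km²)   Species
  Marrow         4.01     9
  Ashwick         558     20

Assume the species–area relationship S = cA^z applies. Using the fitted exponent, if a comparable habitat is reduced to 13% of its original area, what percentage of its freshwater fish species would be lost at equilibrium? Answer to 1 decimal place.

28.1%

z = ln(20/9) / ln(558/4.01) = 0.7985 / 4.9356 = 0.1618
S_new/S_old = (A_new/A_old)^z = 0.13^0.1618 = exp(0.1618 × -2.0402) = 0.7189
Fraction lost = 1 − 0.7189 = 0.2811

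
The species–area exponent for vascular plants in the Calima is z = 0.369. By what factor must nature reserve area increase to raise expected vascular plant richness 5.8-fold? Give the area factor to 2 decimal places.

(A₂/A₁)^0.369 = 5.8, so A₂/A₁ = 5.8^(1/0.369) = 5.8^2.71
ln(A₂/A₁) = ln 5.8 / 0.369 = 1.7579 / 0.369 = 4.7638
A₂/A₁ = e^4.7638 ≈ 117.2

117.20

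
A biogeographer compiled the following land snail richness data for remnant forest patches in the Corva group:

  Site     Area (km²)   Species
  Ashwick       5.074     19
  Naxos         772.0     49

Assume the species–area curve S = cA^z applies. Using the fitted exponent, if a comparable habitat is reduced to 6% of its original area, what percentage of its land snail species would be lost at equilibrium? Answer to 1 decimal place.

z = ln(49/19) / ln(772/5.074) = 0.9474 / 5.0249 = 0.1885
S_new/S_old = (A_new/A_old)^z = 0.06^0.1885 = exp(0.1885 × -2.8134) = 0.5883
Fraction lost = 1 − 0.5883 = 0.4117

41.2%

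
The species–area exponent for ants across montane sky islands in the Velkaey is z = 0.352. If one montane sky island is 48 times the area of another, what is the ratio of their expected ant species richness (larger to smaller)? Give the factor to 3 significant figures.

3.91

S₂/S₁ = (A₂/A₁)^z = 48^0.352
ln(S₂/S₁) = 0.352 × ln 48 = 0.352 × 3.8712 = 1.3627
S₂/S₁ = e^1.3627 ≈ 3.907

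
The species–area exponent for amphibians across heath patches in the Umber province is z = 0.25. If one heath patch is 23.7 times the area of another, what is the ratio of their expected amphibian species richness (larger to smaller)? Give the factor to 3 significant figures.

S₂/S₁ = (A₂/A₁)^z = 23.7^0.25
ln(S₂/S₁) = 0.25 × ln 23.7 = 0.25 × 3.1655 = 0.7914
S₂/S₁ = e^0.7914 ≈ 2.206

2.21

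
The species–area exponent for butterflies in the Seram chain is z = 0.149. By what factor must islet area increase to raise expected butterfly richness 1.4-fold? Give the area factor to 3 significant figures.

9.57

(A₂/A₁)^0.149 = 1.4, so A₂/A₁ = 1.4^(1/0.149) = 1.4^6.711
ln(A₂/A₁) = ln 1.4 / 0.149 = 0.3365 / 0.149 = 2.2582
A₂/A₁ = e^2.2582 ≈ 9.566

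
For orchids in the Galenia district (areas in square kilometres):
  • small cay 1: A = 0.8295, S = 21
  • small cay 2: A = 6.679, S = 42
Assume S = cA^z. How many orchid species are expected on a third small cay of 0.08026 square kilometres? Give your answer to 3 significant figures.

9.66

z = ln(42/21) / ln(6.679/0.8295) = 0.6931 / 2.0859 = 0.3323
c = 21 / 0.8295^0.3323 = 21 / 0.9398 = 22.35
S₃ = 22.35 × 0.08026^0.3323 = 22.35 × 0.4325 ≈ 9.664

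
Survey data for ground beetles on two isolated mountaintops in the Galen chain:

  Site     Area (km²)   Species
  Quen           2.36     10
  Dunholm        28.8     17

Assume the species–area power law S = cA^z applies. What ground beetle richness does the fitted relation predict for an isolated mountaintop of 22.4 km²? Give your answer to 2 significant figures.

16

z = ln(17/10) / ln(28.8/2.36) = 0.5306 / 2.5017 = 0.2121
c = 10 / 2.36^0.2121 = 10 / 1.2 = 8.335
S₃ = 8.335 × 22.4^0.2121 = 8.335 × 1.934 ≈ 16.12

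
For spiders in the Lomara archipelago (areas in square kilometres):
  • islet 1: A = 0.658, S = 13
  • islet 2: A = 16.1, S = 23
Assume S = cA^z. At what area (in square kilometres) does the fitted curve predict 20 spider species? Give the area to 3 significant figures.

z = ln(23/13) / ln(16.1/0.658) = 0.5705 / 3.1974 = 0.1784
c = 13 / 0.658^0.1784 = 13 / 0.928 = 14.01
A = (20/14.01)^(1/0.1784) ⇒ ln A = ln(1.428)/0.1784 = 1.9956
A = e^1.9956 ≈ 7.357 square kilometres

7.36 square kilometres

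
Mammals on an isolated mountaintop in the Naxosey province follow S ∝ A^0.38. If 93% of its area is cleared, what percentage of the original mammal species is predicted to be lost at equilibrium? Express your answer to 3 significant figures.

63.6%

S_new/S_old = (A_new/A_old)^z = 0.07^0.38
= exp(0.38 × ln 0.07) = exp(0.38 × -2.6593) = exp(-1.0105) ≈ 0.364
Fraction lost = 1 − 0.364 = 0.636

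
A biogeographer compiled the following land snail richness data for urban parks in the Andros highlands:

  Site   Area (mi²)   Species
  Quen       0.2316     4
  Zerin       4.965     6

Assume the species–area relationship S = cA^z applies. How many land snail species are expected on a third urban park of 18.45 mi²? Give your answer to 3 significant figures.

z = ln(6/4) / ln(4.965/0.2316) = 0.4055 / 3.0652 = 0.1323
c = 4 / 0.2316^0.1323 = 4 / 0.8241 = 4.854
S₃ = 4.854 × 18.45^0.1323 = 4.854 × 1.471 ≈ 7.138

7.14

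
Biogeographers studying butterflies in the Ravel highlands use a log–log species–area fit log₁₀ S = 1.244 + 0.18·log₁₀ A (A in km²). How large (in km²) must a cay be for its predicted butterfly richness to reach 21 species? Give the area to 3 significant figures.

21 = 17.54 × A^0.18  ⇒  A^0.18 = 21/17.54 = 1.197
ln A = ln(1.197) / 0.18 = 0.1801 / 0.18 = 1.0006
A = e^1.0006 ≈ 2.72 km²

2.72 km²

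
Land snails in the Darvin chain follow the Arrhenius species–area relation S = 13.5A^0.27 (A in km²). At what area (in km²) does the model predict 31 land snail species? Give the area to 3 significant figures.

31 = 13.5 × A^0.27  ⇒  A^0.27 = 31/13.5 = 2.296
ln A = ln(2.296) / 0.27 = 0.8313 / 0.27 = 3.0789
A = e^3.0789 ≈ 21.73 km²

21.7 km²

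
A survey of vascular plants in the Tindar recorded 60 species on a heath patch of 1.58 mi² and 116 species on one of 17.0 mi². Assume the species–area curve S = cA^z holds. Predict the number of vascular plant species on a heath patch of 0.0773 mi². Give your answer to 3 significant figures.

z = ln(116/60) / ln(17/1.58) = 0.6592 / 2.3758 = 0.2775
c = 60 / 1.58^0.2775 = 60 / 1.135 = 52.85
S₃ = 52.85 × 0.0773^0.2775 = 52.85 × 0.4915 ≈ 25.97

26.0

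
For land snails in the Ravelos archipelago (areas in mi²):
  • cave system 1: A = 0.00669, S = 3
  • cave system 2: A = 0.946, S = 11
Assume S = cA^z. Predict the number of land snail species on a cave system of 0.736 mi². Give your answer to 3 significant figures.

z = ln(11/3) / ln(0.946/0.00669) = 1.2993 / 4.9516 = 0.2624
c = 3 / 0.00669^0.2624 = 3 / 0.2688 = 11.16
S₃ = 11.16 × 0.736^0.2624 = 11.16 × 0.9227 ≈ 10.3

10.3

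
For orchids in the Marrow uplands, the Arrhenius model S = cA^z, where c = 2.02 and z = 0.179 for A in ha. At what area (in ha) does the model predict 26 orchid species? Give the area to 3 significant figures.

26 = 2.02 × A^0.179  ⇒  A^0.179 = 26/2.02 = 12.87
ln A = ln(12.87) / 0.179 = 2.5550 / 0.179 = 14.2737
A = e^14.2737 ≈ 1581268 ha

1580000 ha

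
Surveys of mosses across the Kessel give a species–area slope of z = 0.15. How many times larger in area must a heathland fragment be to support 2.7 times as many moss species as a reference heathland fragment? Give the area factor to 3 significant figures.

(A₂/A₁)^0.15 = 2.7, so A₂/A₁ = 2.7^(1/0.15) = 2.7^6.667
ln(A₂/A₁) = ln 2.7 / 0.15 = 0.9933 / 0.15 = 6.6217
A₂/A₁ = e^6.6217 ≈ 751.2

751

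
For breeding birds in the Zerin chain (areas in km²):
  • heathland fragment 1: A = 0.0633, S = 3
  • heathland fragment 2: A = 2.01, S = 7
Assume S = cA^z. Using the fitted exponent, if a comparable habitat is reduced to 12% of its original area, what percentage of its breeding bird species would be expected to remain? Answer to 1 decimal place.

59.5%

z = ln(7/3) / ln(2.01/0.0633) = 0.8473 / 3.4580 = 0.2450
S_new/S_old = (A_new/A_old)^z = 0.12^0.2450 = exp(0.2450 × -2.1203) = 0.5948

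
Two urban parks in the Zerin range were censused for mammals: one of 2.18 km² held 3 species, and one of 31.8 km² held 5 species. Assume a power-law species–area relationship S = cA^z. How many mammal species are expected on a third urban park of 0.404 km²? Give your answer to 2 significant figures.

2.2

z = ln(5/3) / ln(31.8/2.18) = 0.5108 / 2.6801 = 0.1906
c = 3 / 2.18^0.1906 = 3 / 1.16 = 2.586
S₃ = 2.586 × 0.404^0.1906 = 2.586 × 0.8414 ≈ 2.176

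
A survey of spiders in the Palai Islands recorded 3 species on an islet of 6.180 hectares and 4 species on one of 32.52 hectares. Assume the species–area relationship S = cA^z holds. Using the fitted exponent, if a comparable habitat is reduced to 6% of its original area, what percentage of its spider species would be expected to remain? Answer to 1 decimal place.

z = ln(4/3) / ln(32.52/6.18) = 0.2877 / 1.6605 = 0.1732
S_new/S_old = (A_new/A_old)^z = 0.06^0.1732 = exp(0.1732 × -2.8134) = 0.6142

61.4%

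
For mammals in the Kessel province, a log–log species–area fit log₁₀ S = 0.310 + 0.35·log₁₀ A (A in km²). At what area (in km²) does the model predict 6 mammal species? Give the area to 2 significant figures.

22 km²

6 = 2.042 × A^0.35  ⇒  A^0.35 = 6/2.042 = 2.939
ln A = ln(2.939) / 0.35 = 1.0780 / 0.35 = 3.0799
A = e^3.0799 ≈ 21.76 km²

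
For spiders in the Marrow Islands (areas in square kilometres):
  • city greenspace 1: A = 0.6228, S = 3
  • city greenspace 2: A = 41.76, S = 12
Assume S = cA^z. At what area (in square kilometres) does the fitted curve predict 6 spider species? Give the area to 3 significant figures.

5.10 square kilometres

z = ln(12/3) / ln(41.76/0.6228) = 1.3863 / 4.2055 = 0.3296
c = 3 / 0.6228^0.3296 = 3 / 0.8555 = 3.507
A = (6/3.507)^(1/0.3296) ⇒ ln A = ln(1.711)/0.3296 = 1.6292
A = e^1.6292 ≈ 5.1 square kilometres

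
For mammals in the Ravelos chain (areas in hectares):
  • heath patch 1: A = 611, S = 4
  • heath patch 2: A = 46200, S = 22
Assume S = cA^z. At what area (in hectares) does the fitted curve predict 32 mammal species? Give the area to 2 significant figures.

z = ln(22/4) / ln(46200/611) = 1.7047 / 4.3256 = 0.3941
c = 4 / 611^0.3941 = 4 / 12.53 = 0.3192
A = (32/0.3192)^(1/0.3941) ⇒ ln A = ln(100.2)/0.3941 = 11.6915
A = e^11.6915 ≈ 119549 hectares

120000 hectares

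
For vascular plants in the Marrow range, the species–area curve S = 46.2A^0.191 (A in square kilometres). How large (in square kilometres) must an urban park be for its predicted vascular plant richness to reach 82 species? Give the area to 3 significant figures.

20.2 square kilometres

82 = 46.2 × A^0.191  ⇒  A^0.191 = 82/46.2 = 1.775
ln A = ln(1.775) / 0.191 = 0.5737 / 0.191 = 3.0039
A = e^3.0039 ≈ 20.16 square kilometres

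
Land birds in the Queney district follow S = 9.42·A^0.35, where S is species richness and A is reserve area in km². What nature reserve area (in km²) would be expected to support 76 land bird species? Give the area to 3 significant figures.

76 = 9.42 × A^0.35  ⇒  A^0.35 = 76/9.42 = 8.068
ln A = ln(8.068) / 0.35 = 2.0879 / 0.35 = 5.9654
A = e^5.9654 ≈ 389.7 km²

390 km²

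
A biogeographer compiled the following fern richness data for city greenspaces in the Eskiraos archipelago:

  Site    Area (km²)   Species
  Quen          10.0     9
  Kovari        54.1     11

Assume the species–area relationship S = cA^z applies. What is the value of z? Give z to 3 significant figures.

Taking logs: ln S = ln c + z ln A, so z = (ln S₂ − ln S₁)/(ln A₂ − ln A₁).
z = ln(11/9) / ln(54.1/10) = ln(1.222) / ln(5.41) = 0.2007 / 1.6882 = 0.1189

0.119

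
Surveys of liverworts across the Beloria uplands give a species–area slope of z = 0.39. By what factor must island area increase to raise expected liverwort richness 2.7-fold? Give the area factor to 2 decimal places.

12.77

(A₂/A₁)^0.39 = 2.7, so A₂/A₁ = 2.7^(1/0.39) = 2.7^2.564
ln(A₂/A₁) = ln 2.7 / 0.39 = 0.9933 / 0.39 = 2.5468
A₂/A₁ = e^2.5468 ≈ 12.77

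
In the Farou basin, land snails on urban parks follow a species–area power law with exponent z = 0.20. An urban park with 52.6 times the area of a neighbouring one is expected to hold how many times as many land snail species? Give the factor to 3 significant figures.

2.21

S₂/S₁ = (A₂/A₁)^z = 52.6^0.2
ln(S₂/S₁) = 0.2 × ln 52.6 = 0.2 × 3.9627 = 0.7925
S₂/S₁ = e^0.7925 ≈ 2.209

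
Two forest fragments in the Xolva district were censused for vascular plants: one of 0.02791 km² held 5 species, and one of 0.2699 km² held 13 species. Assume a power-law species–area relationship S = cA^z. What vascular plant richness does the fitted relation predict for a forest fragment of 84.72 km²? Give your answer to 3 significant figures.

z = ln(13/5) / ln(0.2699/0.02791) = 0.9555 / 2.2691 = 0.4211
c = 5 / 0.02791^0.4211 = 5 / 0.2216 = 22.57
S₃ = 22.57 × 84.72^0.4211 = 22.57 × 6.485 ≈ 146.3

146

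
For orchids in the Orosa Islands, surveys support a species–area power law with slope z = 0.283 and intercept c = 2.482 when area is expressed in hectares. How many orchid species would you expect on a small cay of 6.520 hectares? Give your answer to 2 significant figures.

S = 2.482 × 6.52^0.283
ln S = ln 2.482 + 0.283 × ln 6.52 = 0.9091 + 0.283 × 1.8749 = 1.4397
S = e^1.4397 ≈ 4.219

4.2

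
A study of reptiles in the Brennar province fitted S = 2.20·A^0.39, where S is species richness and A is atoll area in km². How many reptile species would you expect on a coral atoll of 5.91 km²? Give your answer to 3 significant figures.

S = 2.2 × 5.91^0.39 = 2.2 × 1.999 ≈ 4.399

4.40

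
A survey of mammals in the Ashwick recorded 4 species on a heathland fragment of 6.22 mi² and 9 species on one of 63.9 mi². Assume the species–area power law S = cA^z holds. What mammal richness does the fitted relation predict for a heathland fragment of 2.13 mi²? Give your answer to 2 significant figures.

2.8

z = ln(9/4) / ln(63.9/6.22) = 0.8109 / 2.3295 = 0.3481
c = 4 / 6.22^0.3481 = 4 / 1.889 = 2.117
S₃ = 2.117 × 2.13^0.3481 = 2.117 × 1.301 ≈ 2.755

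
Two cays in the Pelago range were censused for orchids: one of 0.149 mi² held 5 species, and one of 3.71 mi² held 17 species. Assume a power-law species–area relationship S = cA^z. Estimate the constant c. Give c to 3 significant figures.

10.3

z = ln(S₂/S₁) / ln(A₂/A₁) = ln(17/5) / ln(3.71/0.149) = 1.2238 / 3.2148 = 0.3807
c = S₁ / A₁^z = 5 / 0.149^0.3807 = 5 / 0.4845 = 10.32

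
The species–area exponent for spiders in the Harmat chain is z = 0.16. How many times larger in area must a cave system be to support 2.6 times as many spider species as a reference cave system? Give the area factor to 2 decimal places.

392.27

(A₂/A₁)^0.16 = 2.6, so A₂/A₁ = 2.6^(1/0.16) = 2.6^6.25
ln(A₂/A₁) = ln 2.6 / 0.16 = 0.9555 / 0.16 = 5.9719
A₂/A₁ = e^5.9719 ≈ 392.3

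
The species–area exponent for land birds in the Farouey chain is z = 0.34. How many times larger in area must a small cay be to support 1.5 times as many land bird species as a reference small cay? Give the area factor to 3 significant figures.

3.30

(A₂/A₁)^0.34 = 1.5, so A₂/A₁ = 1.5^(1/0.34) = 1.5^2.941
ln(A₂/A₁) = ln 1.5 / 0.34 = 0.4055 / 0.34 = 1.1925
A₂/A₁ = e^1.1925 ≈ 3.295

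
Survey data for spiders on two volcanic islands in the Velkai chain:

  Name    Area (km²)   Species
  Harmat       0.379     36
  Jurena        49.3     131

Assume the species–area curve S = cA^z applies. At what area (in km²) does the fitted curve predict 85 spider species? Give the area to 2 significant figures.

9.7 km²

z = ln(131/36) / ln(49.3/0.379) = 1.2917 / 4.8681 = 0.2653
c = 36 / 0.379^0.2653 = 36 / 0.773 = 46.57
A = (85/46.57)^(1/0.2653) ⇒ ln A = ln(1.825)/0.2653 = 2.2677
A = e^2.2677 ≈ 9.657 km²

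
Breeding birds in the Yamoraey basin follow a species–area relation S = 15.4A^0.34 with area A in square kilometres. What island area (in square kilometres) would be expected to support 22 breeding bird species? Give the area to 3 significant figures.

2.85 square kilometres

22 = 15.4 × A^0.34  ⇒  A^0.34 = 22/15.4 = 1.429
ln A = ln(1.429) / 0.34 = 0.3567 / 0.34 = 1.0490
A = e^1.0490 ≈ 2.855 square kilometres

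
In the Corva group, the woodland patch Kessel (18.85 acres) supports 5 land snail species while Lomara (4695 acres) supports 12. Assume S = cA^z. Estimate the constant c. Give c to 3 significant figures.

z = ln(S₂/S₁) / ln(A₂/A₁) = ln(12/5) / ln(4695/18.85) = 0.8755 / 5.5177 = 0.1587
c = S₁ / A₁^z = 5 / 18.85^0.1587 = 5 / 1.593 = 3.138

3.14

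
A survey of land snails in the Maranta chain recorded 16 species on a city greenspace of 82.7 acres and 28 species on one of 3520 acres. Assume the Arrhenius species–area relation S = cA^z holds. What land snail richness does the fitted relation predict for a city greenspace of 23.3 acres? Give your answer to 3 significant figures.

z = ln(28/16) / ln(3520/82.7) = 0.5596 / 3.7510 = 0.1492
c = 16 / 82.7^0.1492 = 16 / 1.932 = 8.28
S₃ = 8.28 × 23.3^0.1492 = 8.28 × 1.6 ≈ 13.24

13.2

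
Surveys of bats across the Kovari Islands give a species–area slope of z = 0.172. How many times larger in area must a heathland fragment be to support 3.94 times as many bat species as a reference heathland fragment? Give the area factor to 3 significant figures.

(A₂/A₁)^0.172 = 3.94, so A₂/A₁ = 3.94^(1/0.172) = 3.94^5.814
ln(A₂/A₁) = ln 3.94 / 0.172 = 1.3712 / 0.172 = 7.9720
A₂/A₁ = e^7.9720 ≈ 2899

2900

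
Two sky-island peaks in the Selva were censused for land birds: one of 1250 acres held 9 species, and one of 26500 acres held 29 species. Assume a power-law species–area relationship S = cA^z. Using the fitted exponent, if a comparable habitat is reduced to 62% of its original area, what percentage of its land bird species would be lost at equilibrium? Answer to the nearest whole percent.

z = ln(29/9) / ln(26500/1250) = 1.1701 / 3.0540 = 0.3831
S_new/S_old = (A_new/A_old)^z = 0.62^0.3831 = exp(0.3831 × -0.4780) = 0.8326
Fraction lost = 1 − 0.8326 = 0.1674

17%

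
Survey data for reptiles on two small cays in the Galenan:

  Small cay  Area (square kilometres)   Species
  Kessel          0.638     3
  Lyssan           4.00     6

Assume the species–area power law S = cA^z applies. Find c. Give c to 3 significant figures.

3.55

z = ln(S₂/S₁) / ln(A₂/A₁) = ln(6/3) / ln(4/0.638) = 0.6931 / 1.8357 = 0.3776
c = S₁ / A₁^z = 3 / 0.638^0.3776 = 3 / 0.8439 = 3.555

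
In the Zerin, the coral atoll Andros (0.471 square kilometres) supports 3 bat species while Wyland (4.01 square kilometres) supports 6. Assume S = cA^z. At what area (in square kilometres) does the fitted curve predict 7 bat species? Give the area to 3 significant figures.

6.46 square kilometres

z = ln(6/3) / ln(4.01/0.471) = 0.6931 / 2.1417 = 0.3236
c = 3 / 0.471^0.3236 = 3 / 0.7837 = 3.828
A = (7/3.828)^(1/0.3236) ⇒ ln A = ln(1.829)/0.3236 = 1.8651
A = e^1.8651 ≈ 6.456 square kilometres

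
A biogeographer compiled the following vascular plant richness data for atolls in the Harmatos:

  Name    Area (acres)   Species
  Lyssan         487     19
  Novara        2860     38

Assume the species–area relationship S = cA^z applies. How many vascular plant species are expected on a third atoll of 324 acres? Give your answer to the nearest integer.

z = ln(38/19) / ln(2860/487) = 0.6931 / 1.7703 = 0.3915
c = 19 / 487^0.3915 = 19 / 11.28 = 1.685
S₃ = 1.685 × 324^0.3915 = 1.685 × 9.616 ≈ 16.2

16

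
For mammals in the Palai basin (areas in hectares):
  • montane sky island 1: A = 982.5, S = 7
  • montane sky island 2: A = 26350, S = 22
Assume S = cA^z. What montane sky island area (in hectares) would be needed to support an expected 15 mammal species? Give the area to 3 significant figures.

z = ln(22/7) / ln(26350/982.5) = 1.1451 / 3.2891 = 0.3482
c = 7 / 982.5^0.3482 = 7 / 11.01 = 0.6358
A = (15/0.6358)^(1/0.3482) ⇒ ln A = ln(23.59)/0.3482 = 9.0792
A = e^9.0792 ≈ 8771 hectares

8770 hectares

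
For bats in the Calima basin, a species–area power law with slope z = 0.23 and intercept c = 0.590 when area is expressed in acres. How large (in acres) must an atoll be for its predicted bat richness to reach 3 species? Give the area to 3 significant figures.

1180 acres

3 = 0.59 × A^0.23  ⇒  A^0.23 = 3/0.59 = 5.085
ln A = ln(5.085) / 0.23 = 1.6262 / 0.23 = 7.0706
A = e^7.0706 ≈ 1177 acres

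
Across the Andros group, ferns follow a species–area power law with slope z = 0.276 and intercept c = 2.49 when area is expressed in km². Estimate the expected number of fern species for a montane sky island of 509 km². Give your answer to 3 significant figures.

13.9

S = 2.49 × 509^0.276 = 2.49 × 5.585 ≈ 13.91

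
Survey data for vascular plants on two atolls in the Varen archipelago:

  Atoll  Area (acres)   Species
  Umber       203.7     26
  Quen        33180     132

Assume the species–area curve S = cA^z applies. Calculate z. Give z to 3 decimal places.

Taking logs: ln S = ln c + z ln A, so z = (ln S₂ − ln S₁)/(ln A₂ − ln A₁).
z = ln(132/26) / ln(33180/203.7) = ln(5.077) / ln(162.9) = 1.6247 / 5.0931 = 0.3190

0.319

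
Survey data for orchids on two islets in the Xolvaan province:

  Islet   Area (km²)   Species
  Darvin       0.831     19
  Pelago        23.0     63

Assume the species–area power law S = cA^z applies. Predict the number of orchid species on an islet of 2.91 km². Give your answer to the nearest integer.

30

z = ln(63/19) / ln(23/0.831) = 1.1987 / 3.3206 = 0.3610
c = 19 / 0.831^0.3610 = 19 / 0.9354 = 20.31
S₃ = 20.31 × 2.91^0.3610 = 20.31 × 1.47 ≈ 29.87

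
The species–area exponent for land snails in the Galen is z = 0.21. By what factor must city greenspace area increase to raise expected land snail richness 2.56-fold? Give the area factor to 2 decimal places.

(A₂/A₁)^0.21 = 2.56, so A₂/A₁ = 2.56^(1/0.21) = 2.56^4.762
ln(A₂/A₁) = ln 2.56 / 0.21 = 0.9400 / 0.21 = 4.4762
A₂/A₁ = e^4.4762 ≈ 87.9

87.90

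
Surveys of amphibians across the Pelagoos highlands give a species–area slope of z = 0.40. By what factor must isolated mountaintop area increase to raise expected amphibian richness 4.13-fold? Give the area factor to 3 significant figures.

34.7

(A₂/A₁)^0.4 = 4.13, so A₂/A₁ = 4.13^(1/0.4) = 4.13^2.5
ln(A₂/A₁) = ln 4.13 / 0.4 = 1.4183 / 0.4 = 3.5457
A₂/A₁ = e^3.5457 ≈ 34.66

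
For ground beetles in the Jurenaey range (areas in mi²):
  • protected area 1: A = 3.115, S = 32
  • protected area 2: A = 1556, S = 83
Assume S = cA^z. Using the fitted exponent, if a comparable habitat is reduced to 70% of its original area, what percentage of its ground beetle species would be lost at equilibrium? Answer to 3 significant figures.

5.32%

z = ln(83/32) / ln(1556/3.115) = 0.9531 / 6.2136 = 0.1534
S_new/S_old = (A_new/A_old)^z = 0.7^0.1534 = exp(0.1534 × -0.3567) = 0.9468
Fraction lost = 1 − 0.9468 = 0.05324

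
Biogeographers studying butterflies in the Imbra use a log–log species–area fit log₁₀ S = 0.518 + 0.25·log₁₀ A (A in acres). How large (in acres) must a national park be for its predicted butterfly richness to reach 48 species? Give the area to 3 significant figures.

45000 acres

48 = 3.296 × A^0.25  ⇒  A^0.25 = 48/3.296 = 14.56
ln A = ln(14.56) / 0.25 = 2.6785 / 0.25 = 10.7138
A = e^10.7138 ≈ 44974 acres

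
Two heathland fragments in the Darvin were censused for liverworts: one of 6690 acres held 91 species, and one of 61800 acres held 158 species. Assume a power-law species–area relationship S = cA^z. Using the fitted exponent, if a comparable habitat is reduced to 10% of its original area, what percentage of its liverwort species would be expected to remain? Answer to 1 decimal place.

z = ln(158/91) / ln(61800/6690) = 0.5517 / 2.2233 = 0.2482
S_new/S_old = (A_new/A_old)^z = 0.1^0.2482 = exp(0.2482 × -2.3026) = 0.5647

56.5%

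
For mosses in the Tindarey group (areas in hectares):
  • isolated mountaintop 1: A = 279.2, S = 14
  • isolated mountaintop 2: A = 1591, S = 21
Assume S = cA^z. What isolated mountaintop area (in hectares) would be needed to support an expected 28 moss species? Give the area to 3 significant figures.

5470 hectares

z = ln(21/14) / ln(1591/279.2) = 0.4055 / 1.7402 = 0.2330
c = 14 / 279.2^0.2330 = 14 / 3.714 = 3.769
A = (28/3.769)^(1/0.2330) ⇒ ln A = ln(7.429)/0.2330 = 8.6068
A = e^8.6068 ≈ 5469 hectares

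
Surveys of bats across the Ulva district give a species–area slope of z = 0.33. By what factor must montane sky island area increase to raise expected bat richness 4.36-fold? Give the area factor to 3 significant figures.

(A₂/A₁)^0.33 = 4.36, so A₂/A₁ = 4.36^(1/0.33) = 4.36^3.03
ln(A₂/A₁) = ln 4.36 / 0.33 = 1.4725 / 0.33 = 4.4620
A₂/A₁ = e^4.4620 ≈ 86.66

86.7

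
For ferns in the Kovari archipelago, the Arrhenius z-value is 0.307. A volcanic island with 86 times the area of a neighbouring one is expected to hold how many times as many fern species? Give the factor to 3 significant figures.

3.93

S₂/S₁ = (A₂/A₁)^z = 86^0.307
ln(S₂/S₁) = 0.307 × ln 86 = 0.307 × 4.4543 = 1.3675
S₂/S₁ = e^1.3675 ≈ 3.925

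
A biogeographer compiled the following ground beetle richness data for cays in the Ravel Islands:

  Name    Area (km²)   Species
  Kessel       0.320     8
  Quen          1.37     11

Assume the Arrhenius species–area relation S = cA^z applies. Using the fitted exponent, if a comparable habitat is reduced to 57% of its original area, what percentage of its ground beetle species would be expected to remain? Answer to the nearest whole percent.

z = ln(11/8) / ln(1.37/0.32) = 0.3185 / 1.4542 = 0.2190
S_new/S_old = (A_new/A_old)^z = 0.57^0.2190 = exp(0.2190 × -0.5621) = 0.8842

88%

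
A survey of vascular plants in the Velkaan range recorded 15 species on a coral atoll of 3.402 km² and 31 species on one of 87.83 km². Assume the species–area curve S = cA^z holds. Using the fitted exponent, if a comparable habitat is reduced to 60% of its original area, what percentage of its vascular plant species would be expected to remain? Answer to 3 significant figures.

z = ln(31/15) / ln(87.83/3.402) = 0.7259 / 3.2510 = 0.2233
S_new/S_old = (A_new/A_old)^z = 0.6^0.2233 = exp(0.2233 × -0.5108) = 0.8922

89.2%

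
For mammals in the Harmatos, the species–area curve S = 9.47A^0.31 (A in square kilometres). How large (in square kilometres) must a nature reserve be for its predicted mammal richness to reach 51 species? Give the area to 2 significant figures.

51 = 9.47 × A^0.31  ⇒  A^0.31 = 51/9.47 = 5.385
ln A = ln(5.385) / 0.31 = 1.6837 / 0.31 = 5.4313
A = e^5.4313 ≈ 228.4 square kilometres

230 square kilometres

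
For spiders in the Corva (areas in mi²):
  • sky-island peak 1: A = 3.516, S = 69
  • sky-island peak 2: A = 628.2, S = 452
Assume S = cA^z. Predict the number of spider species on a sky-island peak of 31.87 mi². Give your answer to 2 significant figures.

z = ln(452/69) / ln(628.2/3.516) = 1.8796 / 5.1855 = 0.3625
c = 69 / 3.516^0.3625 = 69 / 1.577 = 43.74
S₃ = 43.74 × 31.87^0.3625 = 43.74 × 3.507 ≈ 153.4

150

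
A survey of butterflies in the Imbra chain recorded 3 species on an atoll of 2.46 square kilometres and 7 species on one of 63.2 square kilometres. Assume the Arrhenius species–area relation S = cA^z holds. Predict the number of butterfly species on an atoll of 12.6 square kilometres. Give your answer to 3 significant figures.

4.60

z = ln(7/3) / ln(63.2/2.46) = 0.8473 / 3.2461 = 0.2610
c = 3 / 2.46^0.2610 = 3 / 1.265 = 2.372
S₃ = 2.372 × 12.6^0.2610 = 2.372 × 1.937 ≈ 4.595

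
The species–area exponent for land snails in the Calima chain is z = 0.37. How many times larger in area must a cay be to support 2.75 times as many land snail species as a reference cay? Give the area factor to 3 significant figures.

15.4

(A₂/A₁)^0.37 = 2.75, so A₂/A₁ = 2.75^(1/0.37) = 2.75^2.703
ln(A₂/A₁) = ln 2.75 / 0.37 = 1.0116 / 0.37 = 2.7341
A₂/A₁ = e^2.7341 ≈ 15.4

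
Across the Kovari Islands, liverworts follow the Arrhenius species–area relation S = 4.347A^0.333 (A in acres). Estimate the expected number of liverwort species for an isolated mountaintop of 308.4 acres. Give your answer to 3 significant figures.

29.3

S = 4.347 × 308.4^0.333
ln S = ln 4.347 + 0.333 × ln 308.4 = 1.4695 + 0.333 × 5.7314 = 3.3780
S = e^3.3780 ≈ 29.31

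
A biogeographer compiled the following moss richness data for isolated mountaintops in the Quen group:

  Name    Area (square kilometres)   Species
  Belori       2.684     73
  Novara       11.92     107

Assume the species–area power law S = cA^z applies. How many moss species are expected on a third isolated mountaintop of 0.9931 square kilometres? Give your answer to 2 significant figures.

57

z = ln(107/73) / ln(11.92/2.684) = 0.3824 / 1.4909 = 0.2565
c = 73 / 2.684^0.2565 = 73 / 1.288 = 56.67
S₃ = 56.67 × 0.9931^0.2565 = 56.67 × 0.9982 ≈ 56.57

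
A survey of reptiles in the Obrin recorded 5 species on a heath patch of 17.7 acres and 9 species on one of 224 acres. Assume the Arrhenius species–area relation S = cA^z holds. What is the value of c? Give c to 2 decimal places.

2.57

z = ln(S₂/S₁) / ln(A₂/A₁) = ln(9/5) / ln(224/17.7) = 0.5878 / 2.5381 = 0.2316
c = S₁ / A₁^z = 5 / 17.7^0.2316 = 5 / 1.945 = 2.57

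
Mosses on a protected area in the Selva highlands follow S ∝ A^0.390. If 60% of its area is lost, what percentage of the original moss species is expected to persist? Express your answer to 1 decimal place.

70.0%

S_new/S_old = (A_new/A_old)^z = 0.4^0.39
= exp(0.39 × ln 0.4) = exp(0.39 × -0.9163) = exp(-0.3574) ≈ 0.6995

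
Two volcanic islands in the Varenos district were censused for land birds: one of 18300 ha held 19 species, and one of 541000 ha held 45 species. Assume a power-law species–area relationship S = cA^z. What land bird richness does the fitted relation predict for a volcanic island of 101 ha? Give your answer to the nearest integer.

z = ln(45/19) / ln(541000/18300) = 0.8622 / 3.3865 = 0.2546
c = 19 / 18300^0.2546 = 19 / 12.17 = 1.561
S₃ = 1.561 × 101^0.2546 = 1.561 × 3.238 ≈ 5.056

5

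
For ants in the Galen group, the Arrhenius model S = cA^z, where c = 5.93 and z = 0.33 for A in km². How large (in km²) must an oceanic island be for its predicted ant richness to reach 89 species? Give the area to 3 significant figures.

89 = 5.93 × A^0.33  ⇒  A^0.33 = 89/5.93 = 15.01
ln A = ln(15.01) / 0.33 = 2.7086 / 0.33 = 8.2079
A = e^8.2079 ≈ 3670 km²

3670 km²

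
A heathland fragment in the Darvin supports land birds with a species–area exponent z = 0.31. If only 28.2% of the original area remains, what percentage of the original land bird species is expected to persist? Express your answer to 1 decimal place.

S_new/S_old = (A_new/A_old)^z = 0.282^0.31
= exp(0.31 × ln 0.282) = exp(0.31 × -1.2658) = exp(-0.3924) ≈ 0.6754

67.5%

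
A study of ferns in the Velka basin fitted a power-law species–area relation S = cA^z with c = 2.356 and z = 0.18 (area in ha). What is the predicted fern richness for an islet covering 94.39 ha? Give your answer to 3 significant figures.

S = 2.356 × 94.39^0.18 = 2.356 × 2.267 ≈ 5.341

5.34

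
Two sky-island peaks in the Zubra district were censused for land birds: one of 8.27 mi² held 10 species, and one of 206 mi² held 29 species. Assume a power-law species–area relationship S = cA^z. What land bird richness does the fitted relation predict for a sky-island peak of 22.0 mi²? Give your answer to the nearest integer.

14

z = ln(29/10) / ln(206/8.27) = 1.0647 / 3.2152 = 0.3311
c = 10 / 8.27^0.3311 = 10 / 2.013 = 4.968
S₃ = 4.968 × 22^0.3311 = 4.968 × 2.783 ≈ 13.83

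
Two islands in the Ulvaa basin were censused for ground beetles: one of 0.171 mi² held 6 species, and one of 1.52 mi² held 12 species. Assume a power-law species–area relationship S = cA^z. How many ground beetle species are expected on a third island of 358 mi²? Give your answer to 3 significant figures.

z = ln(12/6) / ln(1.52/0.171) = 0.6931 / 2.1848 = 0.3173
c = 6 / 0.171^0.3173 = 6 / 0.571 = 10.51
S₃ = 10.51 × 358^0.3173 = 10.51 × 6.46 ≈ 67.88

67.9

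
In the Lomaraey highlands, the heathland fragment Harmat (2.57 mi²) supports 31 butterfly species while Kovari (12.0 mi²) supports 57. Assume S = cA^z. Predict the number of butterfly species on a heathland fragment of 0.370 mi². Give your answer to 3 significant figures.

z = ln(57/31) / ln(12/2.57) = 0.6091 / 1.5410 = 0.3952
c = 31 / 2.57^0.3952 = 31 / 1.452 = 21.35
S₃ = 21.35 × 0.37^0.3952 = 21.35 × 0.6751 ≈ 14.41

14.4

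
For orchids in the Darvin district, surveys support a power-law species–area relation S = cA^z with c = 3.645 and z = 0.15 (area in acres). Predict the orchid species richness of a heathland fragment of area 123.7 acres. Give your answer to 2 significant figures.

7.5

S = 3.645 × 123.7^0.15
ln S = ln 3.645 + 0.15 × ln 123.7 = 1.2934 + 0.15 × 4.8179 = 2.0160
S = e^2.0160 ≈ 7.508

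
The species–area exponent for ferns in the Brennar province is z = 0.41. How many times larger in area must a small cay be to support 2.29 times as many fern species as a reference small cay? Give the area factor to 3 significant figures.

(A₂/A₁)^0.41 = 2.29, so A₂/A₁ = 2.29^(1/0.41) = 2.29^2.439
ln(A₂/A₁) = ln 2.29 / 0.41 = 0.8286 / 0.41 = 2.0209
A₂/A₁ = e^2.0209 ≈ 7.545

7.54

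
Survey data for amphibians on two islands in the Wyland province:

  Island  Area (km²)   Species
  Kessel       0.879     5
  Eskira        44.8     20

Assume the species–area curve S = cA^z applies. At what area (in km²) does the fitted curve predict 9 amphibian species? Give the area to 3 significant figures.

4.65 km²

z = ln(20/5) / ln(44.8/0.879) = 1.3863 / 3.9312 = 0.3526
c = 5 / 0.879^0.3526 = 5 / 0.9555 = 5.233
A = (9/5.233)^(1/0.3526) ⇒ ln A = ln(1.72)/0.3526 = 1.5378
A = e^1.5378 ≈ 4.655 km²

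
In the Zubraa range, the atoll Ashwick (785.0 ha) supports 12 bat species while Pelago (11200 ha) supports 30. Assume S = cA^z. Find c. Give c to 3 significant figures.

1.21

z = ln(S₂/S₁) / ln(A₂/A₁) = ln(30/12) / ln(11200/785) = 0.9163 / 2.6580 = 0.3447
c = S₁ / A₁^z = 12 / 785^0.3447 = 12 / 9.953 = 1.206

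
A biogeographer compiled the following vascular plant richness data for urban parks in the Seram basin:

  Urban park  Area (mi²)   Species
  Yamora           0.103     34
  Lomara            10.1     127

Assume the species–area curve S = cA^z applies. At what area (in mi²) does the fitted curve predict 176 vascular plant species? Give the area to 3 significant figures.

31.4 mi²

z = ln(127/34) / ln(10.1/0.103) = 1.3178 / 4.5856 = 0.2874
c = 34 / 0.103^0.2874 = 34 / 0.5204 = 65.34
A = (176/65.34)^(1/0.2874) ⇒ ln A = ln(2.694)/0.2874 = 3.4479
A = e^3.4479 ≈ 31.44 mi²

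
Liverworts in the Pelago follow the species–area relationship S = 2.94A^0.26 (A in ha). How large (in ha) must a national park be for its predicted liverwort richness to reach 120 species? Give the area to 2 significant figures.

120 = 2.94 × A^0.26  ⇒  A^0.26 = 120/2.94 = 40.82
ln A = ln(40.82) / 0.26 = 3.7091 / 0.26 = 14.2657
A = e^14.2657 ≈ 1568610 ha

1600000 ha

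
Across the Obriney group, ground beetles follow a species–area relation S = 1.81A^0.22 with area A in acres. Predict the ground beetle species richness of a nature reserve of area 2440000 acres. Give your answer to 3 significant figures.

46.0

S = 1.81 × 2440000^0.22
ln S = ln 1.81 + 0.22 × ln 2440000 = 0.5933 + 0.22 × 14.7075 = 3.8290
S = e^3.8290 ≈ 46.02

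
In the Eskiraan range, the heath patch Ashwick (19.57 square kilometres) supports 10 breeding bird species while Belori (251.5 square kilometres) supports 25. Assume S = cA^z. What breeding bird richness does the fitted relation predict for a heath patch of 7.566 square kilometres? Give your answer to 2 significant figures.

z = ln(25/10) / ln(251.5/19.57) = 0.9163 / 2.5534 = 0.3588
c = 10 / 19.57^0.3588 = 10 / 2.907 = 3.44
S₃ = 3.44 × 7.566^0.3588 = 3.44 × 2.067 ≈ 7.11

7.1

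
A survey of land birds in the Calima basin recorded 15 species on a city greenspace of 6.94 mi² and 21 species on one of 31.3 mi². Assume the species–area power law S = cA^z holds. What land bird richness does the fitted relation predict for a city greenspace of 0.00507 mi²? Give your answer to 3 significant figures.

z = ln(21/15) / ln(31.3/6.94) = 0.3365 / 1.5063 = 0.2234
c = 15 / 6.94^0.2234 = 15 / 1.541 = 9.731
S₃ = 9.731 × 0.00507^0.2234 = 9.731 × 0.3072 ≈ 2.989

2.99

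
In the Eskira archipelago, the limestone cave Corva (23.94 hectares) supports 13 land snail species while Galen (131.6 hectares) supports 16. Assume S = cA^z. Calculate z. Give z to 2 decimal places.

0.12

Taking logs: ln S = ln c + z ln A, so z = (ln S₂ − ln S₁)/(ln A₂ − ln A₁).
z = ln(16/13) / ln(131.6/23.94) = ln(1.231) / ln(5.497) = 0.2076 / 1.7042 = 0.1218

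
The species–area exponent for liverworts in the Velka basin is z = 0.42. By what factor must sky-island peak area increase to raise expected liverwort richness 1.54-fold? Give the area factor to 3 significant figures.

2.80

(A₂/A₁)^0.42 = 1.54, so A₂/A₁ = 1.54^(1/0.42) = 1.54^2.381
ln(A₂/A₁) = ln 1.54 / 0.42 = 0.4318 / 0.42 = 1.0281
A₂/A₁ = e^1.0281 ≈ 2.796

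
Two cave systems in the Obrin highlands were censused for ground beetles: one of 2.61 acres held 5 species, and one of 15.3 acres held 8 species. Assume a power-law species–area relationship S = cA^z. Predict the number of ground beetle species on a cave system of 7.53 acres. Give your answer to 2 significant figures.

6.6

z = ln(8/5) / ln(15.3/2.61) = 0.4700 / 1.7685 = 0.2658
c = 5 / 2.61^0.2658 = 5 / 1.29 = 3.875
S₃ = 3.875 × 7.53^0.2658 = 3.875 × 1.71 ≈ 6.626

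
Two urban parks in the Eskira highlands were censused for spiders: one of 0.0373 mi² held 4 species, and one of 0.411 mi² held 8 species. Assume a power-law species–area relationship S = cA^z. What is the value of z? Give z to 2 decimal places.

Taking logs: ln S = ln c + z ln A, so z = (ln S₂ − ln S₁)/(ln A₂ − ln A₁).
z = ln(8/4) / ln(0.411/0.0373) = ln(2) / ln(11.02) = 0.6931 / 2.3996 = 0.2889

0.29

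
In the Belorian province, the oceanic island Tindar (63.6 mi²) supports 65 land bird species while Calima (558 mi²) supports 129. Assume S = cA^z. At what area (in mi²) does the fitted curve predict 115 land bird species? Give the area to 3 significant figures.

388 mi²

z = ln(129/65) / ln(558/63.6) = 0.6854 / 2.1717 = 0.3156
c = 65 / 63.6^0.3156 = 65 / 3.708 = 17.53
A = (115/17.53)^(1/0.3156) ⇒ ln A = ln(6.561)/0.3156 = 5.9604
A = e^5.9604 ≈ 387.8 mi²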